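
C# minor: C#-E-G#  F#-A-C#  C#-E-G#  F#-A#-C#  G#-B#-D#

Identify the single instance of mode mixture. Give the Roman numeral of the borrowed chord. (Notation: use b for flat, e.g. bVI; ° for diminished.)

IV

C# minor has the diatonic set C#m, D#dim, E, F#m, G#, A, B (with V from harmonic minor). C#–E–G# = C#m, F#–A–C# = F#m and G#–B#–D# = G# all belong to that set. F#–A#–C# doesn't fit — on degree 4 C# minor would have F#m (iv). F# is the degree-4 chord of C# major, so it is the borrowed IV.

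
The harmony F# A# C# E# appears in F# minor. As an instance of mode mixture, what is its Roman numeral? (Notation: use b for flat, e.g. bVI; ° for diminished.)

The root F# is the diatonic 1st degree of F# minor; the borrowing shows in the chord quality. F#–A#–C#–E# is a major-seventh chord — the form found in F# major, not the diatonic i (F#m). Borrowed into F# minor it is written Imaj7.

Imaj7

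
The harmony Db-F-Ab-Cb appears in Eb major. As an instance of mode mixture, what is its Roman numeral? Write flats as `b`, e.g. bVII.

The root Db is the lowered 7th scale degree — diatonically Eb major has D there. Diatonically Eb major has Ddim (vii°) on that degree; Db–F–Ab–Cb is instead the dominant-seventh chord native to Eb minor, so it takes the label bVII7.

bVII7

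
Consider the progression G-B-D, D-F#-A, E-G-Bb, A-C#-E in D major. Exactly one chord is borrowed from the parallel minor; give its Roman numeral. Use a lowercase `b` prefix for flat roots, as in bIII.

The diatonic triads in D major are D, Em, F#m, G, A, Bm, C#dim. G–B–D = G, D–F#–A = D and A–C#–E = A all belong to that set. E–G–Bb doesn't fit — on degree 2 D major would have Em (ii). Edim is the degree-2 chord of D minor, so it is the borrowed ii°.

ii°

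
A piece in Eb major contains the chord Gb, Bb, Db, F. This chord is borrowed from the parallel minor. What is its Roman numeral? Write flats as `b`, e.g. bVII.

The root Gb is the lowered 3rd scale degree — diatonically Eb major has G there. The diatonic chord on degree 3 would be Gm (iii), but Gb–Bb–Db–F is the major-seventh chord from Eb minor. As a borrowed chord it is labeled bIIImaj7.

bIIImaj7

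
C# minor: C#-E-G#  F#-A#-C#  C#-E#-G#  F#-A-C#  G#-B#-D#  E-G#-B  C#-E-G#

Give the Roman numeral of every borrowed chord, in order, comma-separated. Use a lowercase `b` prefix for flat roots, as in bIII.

IV, I

The diatonic triads in C# minor (with V from harmonic minor) are C#m, D#dim, E, F#m, G#, A, B. C#–E–G# = C#m, F#–A–C# = F#m, G#–B#–D# = G# and E–G#–B = E all belong to that set. F#–A#–C# is not: scale degree 4 in C# minor carries F#m (iv). In C# major the chord on that degree is F#, so here it functions as IV, borrowed from the parallel major. C#–E#–G# doesn't fit — on degree 1 C# minor would have C#m (i). C# is the degree-1 chord of C# major, so it is the borrowed I.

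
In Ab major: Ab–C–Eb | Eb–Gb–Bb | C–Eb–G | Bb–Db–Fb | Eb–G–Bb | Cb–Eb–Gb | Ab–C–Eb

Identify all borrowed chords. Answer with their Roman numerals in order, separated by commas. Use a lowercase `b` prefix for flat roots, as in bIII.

The diatonic triads in Ab major are Ab, Bbm, Cm, Db, Eb, Fm, Gdim. Ab–C–Eb = Ab, C–Eb–G = Cm and Eb–G–Bb = Eb are all diatonic. Eb–Gb–Bb doesn't fit — on degree 5 Ab major would have Eb (V). Ebm is the degree-5 chord of Ab minor, so it is the borrowed v. Bb–Db–Fb is not: scale degree 2 in Ab major carries Bbm (ii). In Ab minor the chord on that degree is Bbdim, so here it functions as ii°, borrowed from the parallel minor. Cb–Eb–Gb doesn't fit — on degree 3 Ab major would have Cm (iii). Cb is the degree-3 chord of Ab minor, so it is the borrowed bIII.

v, ii°, bIII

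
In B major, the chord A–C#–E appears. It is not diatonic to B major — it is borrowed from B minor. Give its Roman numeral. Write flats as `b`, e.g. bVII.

bVII

A is the lowered form of scale degree 7 in B major (the diatonic degree 7 is A#). The diatonic chord on degree 7 would be A#dim (vii°), but A–C#–E is the major chord from B minor. As a borrowed chord it is labeled bVII.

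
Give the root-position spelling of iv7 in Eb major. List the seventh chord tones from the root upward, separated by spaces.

iv7 is built on scale degree 4, which is Ab in both Eb major and its parallel. Building the minor-seventh chord from the parallel minor on Ab: Ab–Cb–Eb–Gb.

Ab Cb Eb Gb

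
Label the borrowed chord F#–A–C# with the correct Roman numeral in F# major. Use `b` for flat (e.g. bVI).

The root F# is the diatonic 1st degree of F# major; the borrowing shows in the chord quality. The diatonic chord on degree 1 would be F# (I), but F#–A–C# is the minor chord from F# minor. As a borrowed chord it is labeled i.

i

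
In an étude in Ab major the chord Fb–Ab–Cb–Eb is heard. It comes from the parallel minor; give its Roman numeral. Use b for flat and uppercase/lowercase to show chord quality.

The root Fb is the lowered 6th scale degree — diatonically Ab major has F there. The diatonic chord on degree 6 would be Fm (vi), but Fb–Ab–Cb–Eb is the major-seventh chord from Ab minor. As a borrowed chord it is labeled bVImaj7.

bVImaj7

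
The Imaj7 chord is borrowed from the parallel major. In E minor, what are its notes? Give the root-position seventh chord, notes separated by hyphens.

The root, E, is scale degree 1 — the same note in E minor and E major; only the chord quality changes. In E major the chord on E is E–G#–B–D#.

E-G#-B-D#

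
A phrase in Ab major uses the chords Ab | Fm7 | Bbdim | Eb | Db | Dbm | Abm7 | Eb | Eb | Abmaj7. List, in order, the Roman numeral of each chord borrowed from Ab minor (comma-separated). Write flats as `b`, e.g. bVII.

In Ab major the diatonic chords are Ab, Bbm, Cm, Db, Eb, Fm, Gdim. Ab, Fm7, Eb, Db and Abmaj7 are all diatonic. But Bbdim (Bb–Db–Fb) is foreign: the diatonic ii on degree 2 is Bbm, whereas Bbdim comes from Ab minor. It is labeled ii°. Dbm (Db–Fb–Ab) doesn't fit — on degree 4 Ab major would have Db (IV). Dbm is the degree-4 chord of Ab minor, so it is the borrowed iv. Abm7 (Ab–Cb–Eb–Gb) is not: scale degree 1 in Ab major carries Ab (I). In Ab minor the chord on that degree is Abm7, so here it functions as i7, borrowed from the parallel minor.

ii°, iv, i7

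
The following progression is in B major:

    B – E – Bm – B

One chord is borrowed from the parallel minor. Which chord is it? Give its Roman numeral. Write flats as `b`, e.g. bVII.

B major has the diatonic set B, C#m, D#m, E, F#, G#m, A#dim. B and E are both diatonic. Bm (B–D–F#) is not: scale degree 1 in B major carries B (I). In B minor the chord on that degree is Bm, so here it functions as i, borrowed from the parallel minor.

i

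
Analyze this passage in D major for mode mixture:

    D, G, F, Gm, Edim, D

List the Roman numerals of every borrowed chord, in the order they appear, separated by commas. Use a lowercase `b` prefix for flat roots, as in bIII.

In D major the diatonic chords are D, Em, F#m, G, A, Bm, C#dim. D and G both belong to that set. But F (F–A–C) is foreign: the diatonic iii on degree 3 is F#m, whereas F comes from D minor. It is labeled bIII. But Gm (G–Bb–D) is foreign: the diatonic IV on degree 4 is G, whereas Gm comes from D minor. It is labeled iv. Edim (E–G–Bb) is not: scale degree 2 in D major carries Em (ii). In D minor the chord on that degree is Edim, so here it functions as ii°, borrowed from the parallel minor.

bIII, iv, ii°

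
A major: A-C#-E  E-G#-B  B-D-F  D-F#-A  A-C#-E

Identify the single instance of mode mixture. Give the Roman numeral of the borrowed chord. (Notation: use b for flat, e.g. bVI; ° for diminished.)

A major has the diatonic set A, Bm, C#m, D, E, F#m, G#dim. A–C#–E = A, E–G#–B = E and D–F#–A = D all belong to that set. But B–D–F is foreign: the diatonic ii on degree 2 is Bm, whereas Bdim comes from A minor. It is labeled ii°.

ii°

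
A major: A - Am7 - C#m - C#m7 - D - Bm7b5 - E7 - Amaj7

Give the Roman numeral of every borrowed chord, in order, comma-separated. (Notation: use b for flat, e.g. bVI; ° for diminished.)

i7, iiø7

A major has the diatonic set A, Bm, C#m, D, E, F#m, G#dim. Of the given chords, A, C#m, C#m7, D, E7 and Amaj7 are diatonic. But Am7 (A–C–E–G) is foreign: the diatonic I on degree 1 is A, whereas Am7 comes from A minor. It is labeled i7. Bm7b5 (B–D–F–A) is not: scale degree 2 in A major carries Bm (ii). In A minor the chord on that degree is Bm7b5, so here it functions as iiø7, borrowed from the parallel minor.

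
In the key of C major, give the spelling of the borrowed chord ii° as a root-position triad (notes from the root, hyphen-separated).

D-F-Ab

The root, D, is scale degree 2 — the same note in C major and C minor; only the chord quality changes. Building the diminished chord from the parallel minor on D: D–F–Ab.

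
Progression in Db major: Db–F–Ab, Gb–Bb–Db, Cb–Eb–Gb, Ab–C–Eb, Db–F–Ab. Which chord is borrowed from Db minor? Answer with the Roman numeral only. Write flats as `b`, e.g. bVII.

The diatonic triads in Db major are Db, Ebm, Fm, Gb, Ab, Bbm, Cdim. Of the given chords, Db–F–Ab = Db, Gb–Bb–Db = Gb and Ab–C–Eb = Ab are diatonic. Cb–Eb–Gb doesn't fit — on degree 7 Db major would have Cdim (vii°). Cb is the degree-7 chord of Db minor, so it is the borrowed bVII.

bVII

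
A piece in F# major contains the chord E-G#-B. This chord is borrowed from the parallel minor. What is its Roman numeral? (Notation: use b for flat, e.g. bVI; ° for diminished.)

In F# major scale degree 7 is E#; E is its lowered form, from F# minor. The diatonic chord on degree 7 would be E#dim (vii°), but E–G#–B is the major chord from F# minor. As a borrowed chord it is labeled bVII.

bVII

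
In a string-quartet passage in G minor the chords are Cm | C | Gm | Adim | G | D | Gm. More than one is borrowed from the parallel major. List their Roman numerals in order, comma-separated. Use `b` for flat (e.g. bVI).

IV, I

The diatonic triads in G minor (with V from harmonic minor) are Gm, Adim, Bb, Cm, D, Eb, F. Cm, Gm, Adim and D are all diatonic. C (C–E–G) is not: scale degree 4 in G minor carries Cm (iv). In G major the chord on that degree is C, so here it functions as IV, borrowed from the parallel major. G (G–B–D) doesn't fit — on degree 1 G minor would have Gm (i). G is the degree-1 chord of G major, so it is the borrowed I.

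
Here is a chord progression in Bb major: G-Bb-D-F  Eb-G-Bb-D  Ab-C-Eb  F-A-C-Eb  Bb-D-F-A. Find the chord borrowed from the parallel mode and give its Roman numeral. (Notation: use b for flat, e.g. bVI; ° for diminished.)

In Bb major the diatonic chords are Bb, Cm, Dm, Eb, F, Gm, Adim. Of the given chords, G–Bb–D–F = Gm7, Eb–G–Bb–D = Ebmaj7, F–A–C–Eb = F7 and Bb–D–F–A = Bbmaj7 are diatonic. But Ab–C–Eb is foreign: the diatonic vii° on degree 7 is Adim, whereas Ab comes from Bb minor. It is labeled bVII.

bVII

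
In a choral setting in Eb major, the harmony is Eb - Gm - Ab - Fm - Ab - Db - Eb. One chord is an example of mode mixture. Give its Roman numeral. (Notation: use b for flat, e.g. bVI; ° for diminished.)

In Eb major the diatonic chords are Eb, Fm, Gm, Ab, Bb, Cm, Ddim. Of the given chords, Eb, Gm, Ab and Fm are diatonic. Db (Db–F–Ab) doesn't fit — on degree 7 Eb major would have Ddim (vii°). Db is the degree-7 chord of Eb minor, so it is the borrowed bVII.

bVII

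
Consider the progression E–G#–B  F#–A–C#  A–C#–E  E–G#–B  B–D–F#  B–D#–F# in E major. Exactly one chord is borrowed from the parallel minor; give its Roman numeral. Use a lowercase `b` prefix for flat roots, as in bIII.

v

The diatonic triads in E major are E, F#m, G#m, A, B, C#m, D#dim. E–G#–B = E, F#–A–C# = F#m, A–C#–E = A and B–D#–F# = B all belong to that set. B–D–F# doesn't fit — on degree 5 E major would have B (V). Bm is the degree-5 chord of E minor, so it is the borrowed v.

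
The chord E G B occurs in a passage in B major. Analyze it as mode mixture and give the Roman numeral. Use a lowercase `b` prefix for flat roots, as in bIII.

iv

The root E is the diatonic 4th degree of B major; the borrowing shows in the chord quality. E–G–B is a minor chord — the form found in B minor, not the diatonic IV (E). Borrowed into B major it is written iv.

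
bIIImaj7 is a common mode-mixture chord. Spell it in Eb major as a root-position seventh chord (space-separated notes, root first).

Scale degree 3 in Eb major is G. bIIImaj7 uses the lowered form, Gb, taken from Eb minor. In Eb minor the chord on Gb is Gb–Bb–Db–F.

Gb Bb Db F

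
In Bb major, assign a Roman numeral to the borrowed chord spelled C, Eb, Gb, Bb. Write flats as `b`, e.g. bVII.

iiø7

C is scale degree 2 in Bb major. Diatonically Bb major has Cm (ii) on that degree; C–Eb–Gb–Bb is instead the half-diminished-seventh chord native to Bb minor, so it takes the label iiø7.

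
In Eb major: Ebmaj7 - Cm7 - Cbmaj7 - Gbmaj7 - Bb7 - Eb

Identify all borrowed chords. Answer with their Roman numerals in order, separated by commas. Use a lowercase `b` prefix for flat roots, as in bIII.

bVImaj7, bIIImaj7

Eb major has the diatonic set Eb, Fm, Gm, Ab, Bb, Cm, Ddim. Ebmaj7, Cm7, Bb7 and Eb are all diatonic. Cbmaj7 (Cb–Eb–Gb–Bb) is not: scale degree 6 in Eb major carries Cm (vi). In Eb minor the chord on that degree is Cbmaj7, so here it functions as bVImaj7, borrowed from the parallel minor. Gbmaj7 (Gb–Bb–Db–F) doesn't fit — on degree 3 Eb major would have Gm (iii). Gbmaj7 is the degree-3 chord of Eb minor, so it is the borrowed bIIImaj7.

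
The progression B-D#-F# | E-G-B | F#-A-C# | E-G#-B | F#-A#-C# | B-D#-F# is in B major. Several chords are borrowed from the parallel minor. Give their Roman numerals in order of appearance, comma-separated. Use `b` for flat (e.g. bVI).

In B major the diatonic chords are B, C#m, D#m, E, F#, G#m, A#dim. B–D#–F# = B, E–G#–B = E and F#–A#–C# = F# all belong to that set. But E–G–B is foreign: the diatonic IV on degree 4 is E, whereas Em comes from B minor. It is labeled iv. F#–A–C# is not: scale degree 5 in B major carries F# (V). In B minor the chord on that degree is F#m, so here it functions as v, borrowed from the parallel minor.

iv, v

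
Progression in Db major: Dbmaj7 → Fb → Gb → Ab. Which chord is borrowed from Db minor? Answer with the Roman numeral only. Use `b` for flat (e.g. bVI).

bIII

The diatonic triads in Db major are Db, Ebm, Fm, Gb, Ab, Bbm, Cdim. Dbmaj7, Gb and Ab are all diatonic. But Fb (Fb–Ab–Cb) is foreign: the diatonic iii on degree 3 is Fm, whereas Fb comes from Db minor. It is labeled bIII.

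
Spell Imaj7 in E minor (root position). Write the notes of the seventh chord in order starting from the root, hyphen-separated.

The root, E, is scale degree 1 — the same note in E minor and E major; only the chord quality changes. Stacking thirds in E major on E gives E–G#–B–D#.

E-G#-B-D#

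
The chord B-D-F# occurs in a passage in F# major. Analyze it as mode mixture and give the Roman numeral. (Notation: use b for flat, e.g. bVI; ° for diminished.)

iv

The root B is the diatonic 4th degree of F# major; the borrowing shows in the chord quality. The diatonic chord on degree 4 would be B (IV), but B–D–F# is the minor chord from F# minor. As a borrowed chord it is labeled iv.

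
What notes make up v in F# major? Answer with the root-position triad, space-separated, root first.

C# E G#

The root, C#, is scale degree 5 — the same note in F# major and F# minor; only the chord quality changes. Building the minor chord from the parallel minor on C#: C#–E–G#.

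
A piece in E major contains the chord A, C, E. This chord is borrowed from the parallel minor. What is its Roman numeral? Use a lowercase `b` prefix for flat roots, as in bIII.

iv

The root A is the diatonic 4th degree of E major; the borrowing shows in the chord quality. The diatonic chord on degree 4 would be A (IV), but A–C–E is the minor chord from E minor. As a borrowed chord it is labeled iv.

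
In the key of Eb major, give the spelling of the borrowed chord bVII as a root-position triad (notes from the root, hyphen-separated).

The root of bVII is the lowered 7th degree: D becomes Db. Stacking thirds in Eb minor on Db gives Db–F–Ab.

Db-F-Ab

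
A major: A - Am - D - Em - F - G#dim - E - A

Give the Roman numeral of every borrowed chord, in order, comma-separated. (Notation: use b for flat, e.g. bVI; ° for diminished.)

i, v, bVI

A major has the diatonic set A, Bm, C#m, D, E, F#m, G#dim. A, D, G#dim and E all belong to that set. Am (A–C–E) is not: scale degree 1 in A major carries A (I). In A minor the chord on that degree is Am, so here it functions as i, borrowed from the parallel minor. Em (E–G–B) doesn't fit — on degree 5 A major would have E (V). Em is the degree-5 chord of A minor, so it is the borrowed v. But F (F–A–C) is foreign: the diatonic vi on degree 6 is F#m, whereas F comes from A minor. It is labeled bVI.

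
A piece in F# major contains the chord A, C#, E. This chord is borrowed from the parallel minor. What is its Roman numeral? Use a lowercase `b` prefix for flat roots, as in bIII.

bIII

The root A is the lowered 3rd scale degree — diatonically F# major has A# there. A–C#–E is a major chord — the form found in F# minor, not the diatonic iii (A#m). Borrowed into F# major it is written bIII.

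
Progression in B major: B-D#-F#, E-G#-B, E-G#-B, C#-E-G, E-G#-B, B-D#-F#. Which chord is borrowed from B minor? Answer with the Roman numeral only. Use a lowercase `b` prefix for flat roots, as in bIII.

B major has the diatonic set B, C#m, D#m, E, F#, G#m, A#dim. B–D#–F# = B and E–G#–B = E are both diatonic. C#–E–G is not: scale degree 2 in B major carries C#m (ii). In B minor the chord on that degree is C#dim, so here it functions as ii°, borrowed from the parallel minor.

ii°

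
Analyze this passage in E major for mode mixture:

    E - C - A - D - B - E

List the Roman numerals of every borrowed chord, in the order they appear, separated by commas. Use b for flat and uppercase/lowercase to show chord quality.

bVI, bVII

E major has the diatonic set E, F#m, G#m, A, B, C#m, D#dim. E, A and B all belong to that set. C (C–E–G) is not: scale degree 6 in E major carries C#m (vi). In E minor the chord on that degree is C, so here it functions as bVI, borrowed from the parallel minor. D (D–F#–A) doesn't fit — on degree 7 E major would have D#dim (vii°). D is the degree-7 chord of E minor, so it is the borrowed bVII.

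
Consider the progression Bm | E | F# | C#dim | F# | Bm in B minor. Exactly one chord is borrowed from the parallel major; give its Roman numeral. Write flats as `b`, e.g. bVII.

In B minor (with V from harmonic minor) the diatonic chords are Bm, C#dim, D, Em, F#, G, A. Bm, F# and C#dim are all diatonic. E (E–G#–B) is not: scale degree 4 in B minor carries Em (iv). In B major the chord on that degree is E, so here it functions as IV, borrowed from the parallel major.

IV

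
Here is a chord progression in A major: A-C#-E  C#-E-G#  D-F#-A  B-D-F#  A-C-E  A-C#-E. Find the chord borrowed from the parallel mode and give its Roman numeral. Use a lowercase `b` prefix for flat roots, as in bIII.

In A major the diatonic chords are A, Bm, C#m, D, E, F#m, G#dim. Of the given chords, A–C#–E = A, C#–E–G# = C#m, D–F#–A = D and B–D–F# = Bm are diatonic. A–C–E is not: scale degree 1 in A major carries A (I). In A minor the chord on that degree is Am, so here it functions as i, borrowed from the parallel minor.

i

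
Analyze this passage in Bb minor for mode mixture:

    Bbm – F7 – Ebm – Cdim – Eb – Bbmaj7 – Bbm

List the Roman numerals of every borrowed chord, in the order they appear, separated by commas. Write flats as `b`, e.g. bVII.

IV, Imaj7

Bb minor has the diatonic set Bbm, Cdim, Db, Ebm, F, Gb, Ab (with V from harmonic minor). Of the given chords, Bbm, F7, Ebm and Cdim are diatonic. But Eb (Eb–G–Bb) is foreign: the diatonic iv on degree 4 is Ebm, whereas Eb comes from Bb major. It is labeled IV. Bbmaj7 (Bb–D–F–A) is not: scale degree 1 in Bb minor carries Bbm (i). In Bb major the chord on that degree is Bbmaj7, so here it functions as Imaj7, borrowed from the parallel major.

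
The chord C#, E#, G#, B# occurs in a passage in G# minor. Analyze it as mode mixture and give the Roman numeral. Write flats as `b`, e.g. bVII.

C# is scale degree 4 in G# minor. The diatonic chord on degree 4 would be C#m (iv), but C#–E#–G#–B# is the major-seventh chord from G# major. As a borrowed chord it is labeled IVmaj7.

IVmaj7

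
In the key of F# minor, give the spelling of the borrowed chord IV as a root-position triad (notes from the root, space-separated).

B D# F#

IV is built on scale degree 4, which is B in both F# minor and its parallel. In F# major the chord on B is B–D#–F#.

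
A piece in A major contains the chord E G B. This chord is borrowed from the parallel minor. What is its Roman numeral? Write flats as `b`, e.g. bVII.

v

E is scale degree 5 in A major. The diatonic chord on degree 5 would be E (V), but E–G–B is the minor chord from A minor. As a borrowed chord it is labeled v.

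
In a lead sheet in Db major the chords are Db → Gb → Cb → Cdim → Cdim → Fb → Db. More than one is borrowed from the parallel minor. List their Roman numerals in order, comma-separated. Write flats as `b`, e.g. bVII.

In Db major the diatonic chords are Db, Ebm, Fm, Gb, Ab, Bbm, Cdim. Db, Gb and Cdim are all diatonic. Cb (Cb–Eb–Gb) doesn't fit — on degree 7 Db major would have Cdim (vii°). Cb is the degree-7 chord of Db minor, so it is the borrowed bVII. But Fb (Fb–Ab–Cb) is foreign: the diatonic iii on degree 3 is Fm, whereas Fb comes from Db minor. It is labeled bIII.

bVII, bIII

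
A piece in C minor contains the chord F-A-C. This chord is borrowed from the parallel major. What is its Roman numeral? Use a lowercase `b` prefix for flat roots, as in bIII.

F is scale degree 4 in C minor. The diatonic chord on degree 4 would be Fm (iv), but F–A–C is the major chord from C major. As a borrowed chord it is labeled IV.

IV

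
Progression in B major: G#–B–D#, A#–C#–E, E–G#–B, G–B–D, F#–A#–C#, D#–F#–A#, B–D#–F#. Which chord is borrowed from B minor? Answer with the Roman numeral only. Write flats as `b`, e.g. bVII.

bVI

B major has the diatonic set B, C#m, D#m, E, F#, G#m, A#dim. G#–B–D# = G#m, A#–C#–E = A#dim, E–G#–B = E, F#–A#–C# = F#, D#–F#–A# = D#m and B–D#–F# = B are all diatonic. G–B–D doesn't fit — on degree 6 B major would have G#m (vi). G is the degree-6 chord of B minor, so it is the borrowed bVI.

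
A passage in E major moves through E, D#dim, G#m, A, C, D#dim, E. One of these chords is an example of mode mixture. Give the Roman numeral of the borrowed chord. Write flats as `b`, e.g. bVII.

bVI

In E major the diatonic chords are E, F#m, G#m, A, B, C#m, D#dim. E, D#dim, G#m and A all belong to that set. C (C–E–G) is not: scale degree 6 in E major carries C#m (vi). In E minor the chord on that degree is C, so here it functions as bVI, borrowed from the parallel minor.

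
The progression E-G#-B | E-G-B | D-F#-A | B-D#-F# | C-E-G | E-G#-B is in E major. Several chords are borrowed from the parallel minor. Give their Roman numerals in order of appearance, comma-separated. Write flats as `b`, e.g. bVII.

i, bVII, bVI

E major has the diatonic set E, F#m, G#m, A, B, C#m, D#dim. Of the given chords, E–G#–B = E and B–D#–F# = B are diatonic. But E–G–B is foreign: the diatonic I on degree 1 is E, whereas Em comes from E minor. It is labeled i. But D–F#–A is foreign: the diatonic vii° on degree 7 is D#dim, whereas D comes from E minor. It is labeled bVII. But C–E–G is foreign: the diatonic vi on degree 6 is C#m, whereas C comes from E minor. It is labeled bVI.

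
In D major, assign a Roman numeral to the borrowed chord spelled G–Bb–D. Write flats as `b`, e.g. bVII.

iv

G is scale degree 4 in D major. Diatonically D major has G (IV) on that degree; G–Bb–D is instead the minor chord native to D minor, so it takes the label iv.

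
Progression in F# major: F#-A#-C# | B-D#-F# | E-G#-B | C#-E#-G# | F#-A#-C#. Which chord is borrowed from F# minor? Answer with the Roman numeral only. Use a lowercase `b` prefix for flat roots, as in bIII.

F# major has the diatonic set F#, G#m, A#m, B, C#, D#m, E#dim. F#–A#–C# = F#, B–D#–F# = B and C#–E#–G# = C# are all diatonic. E–G#–B doesn't fit — on degree 7 F# major would have E#dim (vii°). E is the degree-7 chord of F# minor, so it is the borrowed bVII.

bVII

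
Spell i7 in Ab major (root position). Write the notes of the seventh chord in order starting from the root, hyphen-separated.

Ab-Cb-Eb-Gb

The root, Ab, is scale degree 1 — the same note in Ab major and Ab minor; only the chord quality changes. Building the minor-seventh chord from the parallel minor on Ab: Ab–Cb–Eb–Gb.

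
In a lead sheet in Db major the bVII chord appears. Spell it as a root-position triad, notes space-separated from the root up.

Cb Eb Gb

Scale degree 7 in Db major is C. bVII uses the lowered form, Cb, taken from Db minor. Stacking thirds in Db minor on Cb gives Cb–Eb–Gb.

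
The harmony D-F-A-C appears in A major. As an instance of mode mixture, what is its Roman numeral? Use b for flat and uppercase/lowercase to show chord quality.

The root D is the diatonic 4th degree of A major; the borrowing shows in the chord quality. The diatonic chord on degree 4 would be D (IV), but D–F–A–C is the minor-seventh chord from A minor. As a borrowed chord it is labeled iv7.

iv7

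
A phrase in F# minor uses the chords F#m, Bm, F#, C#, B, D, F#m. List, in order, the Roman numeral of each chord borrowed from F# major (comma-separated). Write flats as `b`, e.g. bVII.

I, IV

In F# minor (with V from harmonic minor) the diatonic chords are F#m, G#dim, A, Bm, C#, D, E. F#m, Bm, C# and D are all diatonic. But F# (F#–A#–C#) is foreign: the diatonic i on degree 1 is F#m, whereas F# comes from F# major. It is labeled I. But B (B–D#–F#) is foreign: the diatonic iv on degree 4 is Bm, whereas B comes from F# major. It is labeled IV.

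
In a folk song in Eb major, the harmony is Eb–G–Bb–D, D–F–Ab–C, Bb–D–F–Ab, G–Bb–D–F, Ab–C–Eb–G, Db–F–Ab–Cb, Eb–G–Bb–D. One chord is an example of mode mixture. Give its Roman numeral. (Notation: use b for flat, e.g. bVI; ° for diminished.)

bVII7

In Eb major the diatonic chords are Eb, Fm, Gm, Ab, Bb, Cm, Ddim. Of the given chords, Eb–G–Bb–D = Ebmaj7, D–F–Ab–C = Dm7b5, Bb–D–F–Ab = Bb7, G–Bb–D–F = Gm7 and Ab–C–Eb–G = Abmaj7 are diatonic. Db–F–Ab–Cb doesn't fit — on degree 7 Eb major would have Ddim (vii°). Db7 is the degree-7 chord of Eb minor, so it is the borrowed bVII7.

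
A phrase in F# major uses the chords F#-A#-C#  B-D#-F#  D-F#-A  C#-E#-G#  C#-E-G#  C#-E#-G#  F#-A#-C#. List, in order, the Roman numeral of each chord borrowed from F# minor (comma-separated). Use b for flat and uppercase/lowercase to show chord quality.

In F# major the diatonic chords are F#, G#m, A#m, B, C#, D#m, E#dim. F#–A#–C# = F#, B–D#–F# = B and C#–E#–G# = C# are all diatonic. But D–F#–A is foreign: the diatonic vi on degree 6 is D#m, whereas D comes from F# minor. It is labeled bVI. C#–E–G# is not: scale degree 5 in F# major carries C# (V). In F# minor the chord on that degree is C#m, so here it functions as v, borrowed from the parallel minor.

bVI, v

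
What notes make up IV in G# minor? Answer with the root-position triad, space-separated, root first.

C# E# G#

IV is built on scale degree 4, which is C# in both G# minor and its parallel. Building the major chord from the parallel major on C#: C#–E#–G#.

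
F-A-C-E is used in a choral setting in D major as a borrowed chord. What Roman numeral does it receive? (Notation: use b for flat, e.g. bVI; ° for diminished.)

In D major scale degree 3 is F#; F is its lowered form, from D minor. F–A–C–E is a major-seventh chord — the form found in D minor, not the diatonic iii (F#m). Borrowed into D major it is written bIIImaj7.

bIIImaj7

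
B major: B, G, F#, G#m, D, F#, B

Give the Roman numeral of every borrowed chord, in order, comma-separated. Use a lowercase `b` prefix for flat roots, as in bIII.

In B major the diatonic chords are B, C#m, D#m, E, F#, G#m, A#dim. Of the given chords, B, F# and G#m are diatonic. G (G–B–D) doesn't fit — on degree 6 B major would have G#m (vi). G is the degree-6 chord of B minor, so it is the borrowed bVI. D (D–F#–A) is not: scale degree 3 in B major carries D#m (iii). In B minor the chord on that degree is D, so here it functions as bIII, borrowed from the parallel minor.

bVI, bIII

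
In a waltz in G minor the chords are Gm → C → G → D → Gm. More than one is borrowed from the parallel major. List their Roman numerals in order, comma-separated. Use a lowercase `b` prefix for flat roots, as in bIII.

In G minor (with V from harmonic minor) the diatonic chords are Gm, Adim, Bb, Cm, D, Eb, F. Gm and D both belong to that set. C (C–E–G) doesn't fit — on degree 4 G minor would have Cm (iv). C is the degree-4 chord of G major, so it is the borrowed IV. But G (G–B–D) is foreign: the diatonic i on degree 1 is Gm, whereas G comes from G major. It is labeled I.

IV, I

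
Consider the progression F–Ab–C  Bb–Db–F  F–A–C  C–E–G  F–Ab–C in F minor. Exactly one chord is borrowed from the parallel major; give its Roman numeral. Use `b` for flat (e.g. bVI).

I

In F minor (with V from harmonic minor) the diatonic chords are Fm, Gdim, Ab, Bbm, C, Db, Eb. Of the given chords, F–Ab–C = Fm, Bb–Db–F = Bbm and C–E–G = C are diatonic. But F–A–C is foreign: the diatonic i on degree 1 is Fm, whereas F comes from F major. It is labeled I.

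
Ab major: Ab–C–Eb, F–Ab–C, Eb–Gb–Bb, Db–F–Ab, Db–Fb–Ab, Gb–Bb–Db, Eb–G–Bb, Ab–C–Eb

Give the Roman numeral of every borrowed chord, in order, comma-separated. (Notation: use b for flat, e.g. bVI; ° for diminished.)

The diatonic triads in Ab major are Ab, Bbm, Cm, Db, Eb, Fm, Gdim. Of the given chords, Ab–C–Eb = Ab, F–Ab–C = Fm, Db–F–Ab = Db and Eb–G–Bb = Eb are diatonic. Eb–Gb–Bb doesn't fit — on degree 5 Ab major would have Eb (V). Ebm is the degree-5 chord of Ab minor, so it is the borrowed v. Db–Fb–Ab doesn't fit — on degree 4 Ab major would have Db (IV). Dbm is the degree-4 chord of Ab minor, so it is the borrowed iv. But Gb–Bb–Db is foreign: the diatonic vii° on degree 7 is Gdim, whereas Gb comes from Ab minor. It is labeled bVII.

v, iv, bVII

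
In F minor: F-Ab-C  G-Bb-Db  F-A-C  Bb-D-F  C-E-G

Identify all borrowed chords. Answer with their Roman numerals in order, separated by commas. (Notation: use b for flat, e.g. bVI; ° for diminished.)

I, IV

In F minor (with V from harmonic minor) the diatonic chords are Fm, Gdim, Ab, Bbm, C, Db, Eb. F–Ab–C = Fm, G–Bb–Db = Gdim and C–E–G = C are all diatonic. F–A–C doesn't fit — on degree 1 F minor would have Fm (i). F is the degree-1 chord of F major, so it is the borrowed I. Bb–D–F doesn't fit — on degree 4 F minor would have Bbm (iv). Bb is the degree-4 chord of F major, so it is the borrowed IV.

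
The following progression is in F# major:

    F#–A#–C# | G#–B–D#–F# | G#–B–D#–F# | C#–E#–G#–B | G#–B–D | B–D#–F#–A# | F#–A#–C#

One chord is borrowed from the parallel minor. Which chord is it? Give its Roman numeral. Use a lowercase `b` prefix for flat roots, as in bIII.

ii°

F# major has the diatonic set F#, G#m, A#m, B, C#, D#m, E#dim. Of the given chords, F#–A#–C# = F#, G#–B–D#–F# = G#m7, C#–E#–G#–B = C#7 and B–D#–F#–A# = Bmaj7 are diatonic. G#–B–D doesn't fit — on degree 2 F# major would have G#m (ii). G#dim is the degree-2 chord of F# minor, so it is the borrowed ii°.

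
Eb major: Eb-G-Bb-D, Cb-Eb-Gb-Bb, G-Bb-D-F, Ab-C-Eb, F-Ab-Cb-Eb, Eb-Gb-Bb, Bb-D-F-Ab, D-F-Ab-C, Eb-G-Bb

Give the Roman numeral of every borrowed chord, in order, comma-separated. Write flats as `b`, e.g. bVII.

Eb major has the diatonic set Eb, Fm, Gm, Ab, Bb, Cm, Ddim. Eb–G–Bb–D = Ebmaj7, G–Bb–D–F = Gm7, Ab–C–Eb = Ab, Bb–D–F–Ab = Bb7, D–F–Ab–C = Dm7b5 and Eb–G–Bb = Eb are all diatonic. Cb–Eb–Gb–Bb doesn't fit — on degree 6 Eb major would have Cm (vi). Cbmaj7 is the degree-6 chord of Eb minor, so it is the borrowed bVImaj7. F–Ab–Cb–Eb doesn't fit — on degree 2 Eb major would have Fm (ii). Fm7b5 is the degree-2 chord of Eb minor, so it is the borrowed iiø7. Eb–Gb–Bb doesn't fit — on degree 1 Eb major would have Eb (I). Ebm is the degree-1 chord of Eb minor, so it is the borrowed i.

bVImaj7, iiø7, i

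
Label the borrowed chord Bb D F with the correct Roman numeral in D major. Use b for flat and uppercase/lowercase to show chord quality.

bVI

The root Bb is the lowered 6th scale degree — diatonically D major has B there. Diatonically D major has Bm (vi) on that degree; Bb–D–F is instead the major chord native to D minor, so it takes the label bVI.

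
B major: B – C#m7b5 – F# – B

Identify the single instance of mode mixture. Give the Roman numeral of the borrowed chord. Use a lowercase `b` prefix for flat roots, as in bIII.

iiø7

The diatonic triads in B major are B, C#m, D#m, E, F#, G#m, A#dim. B and F# both belong to that set. C#m7b5 (C#–E–G–B) is not: scale degree 2 in B major carries C#m (ii). In B minor the chord on that degree is C#m7b5, so here it functions as iiø7, borrowed from the parallel minor.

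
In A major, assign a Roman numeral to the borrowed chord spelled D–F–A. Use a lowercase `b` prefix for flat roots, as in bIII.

The root D is the diatonic 4th degree of A major; the borrowing shows in the chord quality. D–F–A is a minor chord — the form found in A minor, not the diatonic IV (D). Borrowed into A major it is written iv.

iv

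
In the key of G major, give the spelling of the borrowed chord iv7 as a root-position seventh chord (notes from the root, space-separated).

C Eb G Bb

The root, C, is scale degree 4 — the same note in G major and G minor; only the chord quality changes. In G minor the chord on C is C–Eb–G–Bb.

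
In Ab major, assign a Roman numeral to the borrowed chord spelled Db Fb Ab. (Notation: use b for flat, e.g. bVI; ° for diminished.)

iv

The root Db is the diatonic 4th degree of Ab major; the borrowing shows in the chord quality. The diatonic chord on degree 4 would be Db (IV), but Db–Fb–Ab is the minor chord from Ab minor. As a borrowed chord it is labeled iv.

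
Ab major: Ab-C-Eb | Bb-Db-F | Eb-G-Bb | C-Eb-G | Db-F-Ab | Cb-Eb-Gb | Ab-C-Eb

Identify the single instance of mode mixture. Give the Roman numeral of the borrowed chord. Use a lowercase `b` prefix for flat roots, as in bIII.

bIII

Ab major has the diatonic set Ab, Bbm, Cm, Db, Eb, Fm, Gdim. Ab–C–Eb = Ab, Bb–Db–F = Bbm, Eb–G–Bb = Eb, C–Eb–G = Cm and Db–F–Ab = Db are all diatonic. But Cb–Eb–Gb is foreign: the diatonic iii on degree 3 is Cm, whereas Cb comes from Ab minor. It is labeled bIII.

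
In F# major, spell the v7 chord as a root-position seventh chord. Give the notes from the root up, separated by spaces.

C# E G# B

v7 is built on scale degree 5, which is C# in both F# major and its parallel. In F# minor the chord on C# is C#–E–G#–B.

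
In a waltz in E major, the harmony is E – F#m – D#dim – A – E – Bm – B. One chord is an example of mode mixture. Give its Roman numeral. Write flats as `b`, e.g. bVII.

v

E major has the diatonic set E, F#m, G#m, A, B, C#m, D#dim. Of the given chords, E, F#m, D#dim, A and B are diatonic. Bm (B–D–F#) doesn't fit — on degree 5 E major would have B (V). Bm is the degree-5 chord of E minor, so it is the borrowed v.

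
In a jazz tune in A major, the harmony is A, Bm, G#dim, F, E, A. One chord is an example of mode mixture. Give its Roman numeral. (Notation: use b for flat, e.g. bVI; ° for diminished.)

The diatonic triads in A major are A, Bm, C#m, D, E, F#m, G#dim. A, Bm, G#dim and E all belong to that set. But F (F–A–C) is foreign: the diatonic vi on degree 6 is F#m, whereas F comes from A minor. It is labeled bVI.

bVI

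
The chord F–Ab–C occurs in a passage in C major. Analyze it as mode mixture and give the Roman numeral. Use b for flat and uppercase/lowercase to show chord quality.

iv

F is scale degree 4 in C major. F–Ab–C is a minor chord — the form found in C minor, not the diatonic IV (F). Borrowed into C major it is written iv.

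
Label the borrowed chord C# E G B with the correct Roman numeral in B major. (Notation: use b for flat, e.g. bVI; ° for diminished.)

The root C# is the diatonic 2nd degree of B major; the borrowing shows in the chord quality. C#–E–G–B is a half-diminished-seventh chord — the form found in B minor, not the diatonic ii (C#m). Borrowed into B major it is written iiø7.

iiø7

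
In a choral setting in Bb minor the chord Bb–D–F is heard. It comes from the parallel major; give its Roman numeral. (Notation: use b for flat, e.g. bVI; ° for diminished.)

Bb is scale degree 1 in Bb minor. Diatonically Bb minor has Bbm (i) on that degree; Bb–D–F is instead the major chord native to Bb major, so it takes the label I.

I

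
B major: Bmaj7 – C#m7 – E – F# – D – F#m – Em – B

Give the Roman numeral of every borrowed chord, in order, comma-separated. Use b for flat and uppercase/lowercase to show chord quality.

bIII, v, iv

In B major the diatonic chords are B, C#m, D#m, E, F#, G#m, A#dim. Bmaj7, C#m7, E, F# and B all belong to that set. But D (D–F#–A) is foreign: the diatonic iii on degree 3 is D#m, whereas D comes from B minor. It is labeled bIII. But F#m (F#–A–C#) is foreign: the diatonic V on degree 5 is F#, whereas F#m comes from B minor. It is labeled v. Em (E–G–B) doesn't fit — on degree 4 B major would have E (IV). Em is the degree-4 chord of B minor, so it is the borrowed iv.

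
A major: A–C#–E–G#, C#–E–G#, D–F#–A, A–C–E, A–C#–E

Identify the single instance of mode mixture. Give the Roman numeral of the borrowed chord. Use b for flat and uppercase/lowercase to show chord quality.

In A major the diatonic chords are A, Bm, C#m, D, E, F#m, G#dim. Of the given chords, A–C#–E–G# = Amaj7, C#–E–G# = C#m, D–F#–A = D and A–C#–E = A are diatonic. A–C–E doesn't fit — on degree 1 A major would have A (I). Am is the degree-1 chord of A minor, so it is the borrowed i.

i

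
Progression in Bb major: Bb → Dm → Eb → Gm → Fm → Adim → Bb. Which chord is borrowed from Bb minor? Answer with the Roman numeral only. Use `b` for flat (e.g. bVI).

v

Bb major has the diatonic set Bb, Cm, Dm, Eb, F, Gm, Adim. Bb, Dm, Eb, Gm and Adim are all diatonic. Fm (F–Ab–C) doesn't fit — on degree 5 Bb major would have F (V). Fm is the degree-5 chord of Bb minor, so it is the borrowed v.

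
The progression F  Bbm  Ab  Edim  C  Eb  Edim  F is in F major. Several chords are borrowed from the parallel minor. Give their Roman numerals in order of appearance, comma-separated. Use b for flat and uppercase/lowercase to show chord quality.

iv, bIII, bVII

In F major the diatonic chords are F, Gm, Am, Bb, C, Dm, Edim. F, Edim and C all belong to that set. Bbm (Bb–Db–F) doesn't fit — on degree 4 F major would have Bb (IV). Bbm is the degree-4 chord of F minor, so it is the borrowed iv. Ab (Ab–C–Eb) doesn't fit — on degree 3 F major would have Am (iii). Ab is the degree-3 chord of F minor, so it is the borrowed bIII. Eb (Eb–G–Bb) is not: scale degree 7 in F major carries Edim (vii°). In F minor the chord on that degree is Eb, so here it functions as bVII, borrowed from the parallel minor.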